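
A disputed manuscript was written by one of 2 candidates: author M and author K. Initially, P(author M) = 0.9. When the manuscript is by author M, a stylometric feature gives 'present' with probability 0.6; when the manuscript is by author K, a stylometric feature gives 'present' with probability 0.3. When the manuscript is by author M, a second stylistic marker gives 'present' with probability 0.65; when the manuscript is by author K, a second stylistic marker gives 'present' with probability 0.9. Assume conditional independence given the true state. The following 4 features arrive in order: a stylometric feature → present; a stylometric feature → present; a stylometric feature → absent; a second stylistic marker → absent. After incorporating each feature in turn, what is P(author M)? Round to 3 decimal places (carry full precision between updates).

After a stylometric feature='present': P(author M) = 0.6·0.9000 / (0.6·0.9000 + 0.3·0.1000) ≈ 0.9474
After a stylometric feature='present': P(author M) = 0.6·0.9474 / (0.6·0.9474 + 0.3·0.0526) ≈ 0.9730
After a stylometric feature='absent': P(author M) = 0.4·0.9730 / (0.4·0.9730 + 0.7·0.0270) ≈ 0.9536
After a second stylistic marker='absent': P(author M) = 0.35·0.9536 / (0.35·0.9536 + 0.1·0.0464) ≈ 0.9863

0.986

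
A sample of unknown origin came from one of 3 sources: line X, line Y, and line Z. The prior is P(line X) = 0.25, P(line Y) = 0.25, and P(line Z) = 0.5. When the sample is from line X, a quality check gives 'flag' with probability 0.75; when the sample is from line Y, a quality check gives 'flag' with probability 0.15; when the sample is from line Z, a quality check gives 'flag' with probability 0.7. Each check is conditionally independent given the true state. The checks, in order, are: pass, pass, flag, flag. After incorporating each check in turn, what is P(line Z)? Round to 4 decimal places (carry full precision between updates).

0.6317

Apply Bayes' rule sequentially, carrying P(line Z) forward.
After 'pass': normaliser = 0.25·0.2500 + 0.85·0.2500 + 0.3·0.5000; P(line X) ≈ 0.1471, P(line Y) ≈ 0.5000, P(line Z) ≈ 0.3529
After 'pass': normaliser = 0.25·0.1471 + 0.85·0.5000 + 0.3·0.3529; P(line X) ≈ 0.0648, P(line Y) ≈ 0.7487, P(line Z) ≈ 0.1865
After 'flag': normaliser = 0.75·0.0648 + 0.15·0.7487 + 0.7·0.1865; P(line X) ≈ 0.1667, P(line Y) ≈ 0.3853, P(line Z) ≈ 0.4480
After 'flag': normaliser = 0.75·0.1667 + 0.15·0.3853 + 0.7·0.4480; P(line X) ≈ 0.2518, P(line Y) ≈ 0.1164, P(line Z) ≈ 0.6317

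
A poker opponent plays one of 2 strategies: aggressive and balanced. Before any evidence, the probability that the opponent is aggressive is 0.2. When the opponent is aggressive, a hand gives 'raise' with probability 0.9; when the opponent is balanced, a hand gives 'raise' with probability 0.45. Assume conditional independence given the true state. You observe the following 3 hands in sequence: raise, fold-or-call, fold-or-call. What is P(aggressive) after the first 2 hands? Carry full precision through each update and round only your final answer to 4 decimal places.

Apply Bayes' rule sequentially, carrying P(aggressive) forward.
After 'raise': P(aggressive) = 0.9·0.2000 / (0.9·0.2000 + 0.45·0.8000) ≈ 0.3333
After 'fold-or-call': P(aggressive) = 0.1·0.3333 / (0.1·0.3333 + 0.55·0.6667) ≈ 0.0833

0.0833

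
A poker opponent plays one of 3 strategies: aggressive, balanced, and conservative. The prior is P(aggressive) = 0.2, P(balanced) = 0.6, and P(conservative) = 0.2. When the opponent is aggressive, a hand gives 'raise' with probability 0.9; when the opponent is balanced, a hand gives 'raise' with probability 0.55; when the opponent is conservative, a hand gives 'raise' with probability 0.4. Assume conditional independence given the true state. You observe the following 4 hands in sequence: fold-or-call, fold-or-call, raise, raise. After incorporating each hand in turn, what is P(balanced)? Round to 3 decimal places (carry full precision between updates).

After 'fold-or-call': normaliser = 0.1·0.2000 + 0.45·0.6000 + 0.6·0.2000; P(aggressive) ≈ 0.0488, P(balanced) ≈ 0.6585, P(conservative) ≈ 0.2927
After 'fold-or-call': normaliser = 0.1·0.0488 + 0.45·0.6585 + 0.6·0.2927; P(aggressive) ≈ 0.0102, P(balanced) ≈ 0.6215, P(conservative) ≈ 0.3683
After 'raise': normaliser = 0.9·0.0102 + 0.55·0.6215 + 0.4·0.3683; P(aggressive) ≈ 0.0185, P(balanced) ≈ 0.6859, P(conservative) ≈ 0.2956
After 'raise': normaliser = 0.9·0.0185 + 0.55·0.6859 + 0.4·0.2956; P(aggressive) ≈ 0.0325, P(balanced) ≈ 0.7366, P(conservative) ≈ 0.2309

0.737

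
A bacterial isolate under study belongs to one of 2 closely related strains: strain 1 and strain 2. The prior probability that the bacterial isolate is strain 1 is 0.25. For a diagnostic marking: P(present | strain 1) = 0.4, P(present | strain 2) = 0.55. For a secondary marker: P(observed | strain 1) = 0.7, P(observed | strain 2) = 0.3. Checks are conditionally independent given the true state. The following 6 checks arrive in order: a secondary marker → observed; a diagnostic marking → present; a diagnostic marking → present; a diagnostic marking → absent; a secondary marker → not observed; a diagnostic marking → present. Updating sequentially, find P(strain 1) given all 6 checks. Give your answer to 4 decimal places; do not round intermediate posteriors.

0.1460

After a secondary marker='observed': P(strain 1) = 0.7·0.2500 / (0.7·0.2500 + 0.3·0.7500) ≈ 0.4375
After a diagnostic marking='present': P(strain 1) = 0.4·0.4375 / (0.4·0.4375 + 0.55·0.5625) ≈ 0.3613
After a diagnostic marking='present': P(strain 1) = 0.4·0.3613 / (0.4·0.3613 + 0.55·0.6387) ≈ 0.2915
After a diagnostic marking='absent': P(strain 1) = 0.6·0.2915 / (0.6·0.2915 + 0.45·0.7085) ≈ 0.3542
After a secondary marker='not observed': P(strain 1) = 0.3·0.3542 / (0.3·0.3542 + 0.7·0.6458) ≈ 0.1903
After a diagnostic marking='present': P(strain 1) = 0.4·0.1903 / (0.4·0.1903 + 0.55·0.8097) ≈ 0.1460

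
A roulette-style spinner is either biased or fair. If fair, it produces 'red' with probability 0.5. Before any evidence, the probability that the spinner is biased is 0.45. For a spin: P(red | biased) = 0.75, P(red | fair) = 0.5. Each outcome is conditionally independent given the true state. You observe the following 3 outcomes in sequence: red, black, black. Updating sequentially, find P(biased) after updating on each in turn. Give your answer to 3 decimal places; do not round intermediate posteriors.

0.235

After 'red': P(biased) = 0.75·0.4500 / (0.75·0.4500 + 0.5·0.5500) ≈ 0.5510
After 'black': P(biased) = 0.25·0.5510 / (0.25·0.5510 + 0.5·0.4490) ≈ 0.3803
After 'black': P(biased) = 0.25·0.3803 / (0.25·0.3803 + 0.5·0.6197) ≈ 0.2348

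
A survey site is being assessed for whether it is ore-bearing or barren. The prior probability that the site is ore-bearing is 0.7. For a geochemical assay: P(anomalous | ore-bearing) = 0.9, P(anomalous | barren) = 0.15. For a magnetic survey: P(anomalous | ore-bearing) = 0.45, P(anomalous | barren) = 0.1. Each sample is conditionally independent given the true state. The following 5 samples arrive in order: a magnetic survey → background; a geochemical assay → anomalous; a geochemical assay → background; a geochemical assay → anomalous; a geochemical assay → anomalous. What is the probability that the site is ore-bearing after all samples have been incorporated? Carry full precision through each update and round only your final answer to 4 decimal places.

0.9731

After a magnetic survey='background': P(ore) = 0.55·0.7000 / (0.55·0.7000 + 0.9·0.3000) ≈ 0.5878
After a geochemical assay='anomalous': P(ore) = 0.9·0.5878 / (0.9·0.5878 + 0.15·0.4122) ≈ 0.8953
After a geochemical assay='background': P(ore) = 0.1·0.8953 / (0.1·0.8953 + 0.85·0.1047) ≈ 0.5016
After a geochemical assay='anomalous': P(ore) = 0.9·0.5016 / (0.9·0.5016 + 0.15·0.4984) ≈ 0.8579
After a geochemical assay='anomalous': P(ore) = 0.9·0.8579 / (0.9·0.8579 + 0.15·0.1421) ≈ 0.9731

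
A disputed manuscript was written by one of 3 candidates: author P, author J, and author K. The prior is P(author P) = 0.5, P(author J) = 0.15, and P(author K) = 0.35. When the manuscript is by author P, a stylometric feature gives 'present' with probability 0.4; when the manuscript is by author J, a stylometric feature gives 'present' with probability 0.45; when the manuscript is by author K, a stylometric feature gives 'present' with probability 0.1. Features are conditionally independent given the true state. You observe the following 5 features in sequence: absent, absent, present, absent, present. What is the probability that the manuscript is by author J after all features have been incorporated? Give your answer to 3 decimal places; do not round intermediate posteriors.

Each posterior becomes the prior for the next update.
After 'absent': normaliser = 0.6·0.5000 + 0.55·0.1500 + 0.9·0.3500; P(author P) ≈ 0.4301, P(author J) ≈ 0.1183, P(author K) ≈ 0.4516
After 'absent': normaliser = 0.6·0.4301 + 0.55·0.1183 + 0.9·0.4516; P(author P) ≈ 0.3537, P(author J) ≈ 0.0892, P(author K) ≈ 0.5571
After 'present': normaliser = 0.4·0.3537 + 0.45·0.0892 + 0.1·0.5571; P(author P) ≈ 0.5962, P(author J) ≈ 0.1691, P(author K) ≈ 0.2347
After 'absent': normaliser = 0.6·0.5962 + 0.55·0.1691 + 0.9·0.2347; P(author P) ≈ 0.5404, P(author J) ≈ 0.1405, P(author K) ≈ 0.3192
After 'present': normaliser = 0.4·0.5404 + 0.45·0.1405 + 0.1·0.3192; P(author P) ≈ 0.6944, P(author J) ≈ 0.2031, P(author K) ≈ 0.1025

0.203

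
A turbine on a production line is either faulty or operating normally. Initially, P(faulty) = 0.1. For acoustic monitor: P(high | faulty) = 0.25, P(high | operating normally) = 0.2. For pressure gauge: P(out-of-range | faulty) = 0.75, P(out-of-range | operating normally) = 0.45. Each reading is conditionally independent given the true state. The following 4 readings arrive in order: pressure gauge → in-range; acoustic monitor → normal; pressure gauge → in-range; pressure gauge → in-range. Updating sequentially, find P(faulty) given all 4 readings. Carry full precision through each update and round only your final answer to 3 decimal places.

0.010

After pressure gauge='in-range': P(faulty) = 0.25·0.1000 / (0.25·0.1000 + 0.55·0.9000) ≈ 0.0481
After acoustic monitor='normal': P(faulty) = 0.75·0.0481 / (0.75·0.0481 + 0.8·0.9519) ≈ 0.0452
After pressure gauge='in-range': P(faulty) = 0.25·0.0452 / (0.25·0.0452 + 0.55·0.9548) ≈ 0.0211
After pressure gauge='in-range': P(faulty) = 0.25·0.0211 / (0.25·0.0211 + 0.55·0.9789) ≈ 0.0097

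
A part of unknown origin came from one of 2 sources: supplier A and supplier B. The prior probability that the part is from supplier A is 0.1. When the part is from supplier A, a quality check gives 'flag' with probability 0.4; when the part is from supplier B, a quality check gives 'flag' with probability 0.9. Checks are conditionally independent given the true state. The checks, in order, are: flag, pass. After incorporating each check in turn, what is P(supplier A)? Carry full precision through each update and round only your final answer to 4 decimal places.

0.2286

After 'flag': P(supplier A) = 0.4·0.1000 / (0.4·0.1000 + 0.9·0.9000) ≈ 0.0471
After 'pass': P(supplier A) = 0.6·0.0471 / (0.6·0.0471 + 0.1·0.9529) ≈ 0.2286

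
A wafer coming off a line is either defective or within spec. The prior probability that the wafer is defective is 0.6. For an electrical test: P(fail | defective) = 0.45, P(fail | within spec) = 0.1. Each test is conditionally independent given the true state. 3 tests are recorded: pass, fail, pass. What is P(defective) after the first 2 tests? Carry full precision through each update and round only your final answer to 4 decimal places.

Each posterior becomes the prior for the next update.
After 'pass': P(defective) = 0.55·0.6000 / (0.55·0.6000 + 0.9·0.4000) ≈ 0.4783
After 'fail': P(defective) = 0.45·0.4783 / (0.45·0.4783 + 0.1·0.5217) ≈ 0.8049

0.8049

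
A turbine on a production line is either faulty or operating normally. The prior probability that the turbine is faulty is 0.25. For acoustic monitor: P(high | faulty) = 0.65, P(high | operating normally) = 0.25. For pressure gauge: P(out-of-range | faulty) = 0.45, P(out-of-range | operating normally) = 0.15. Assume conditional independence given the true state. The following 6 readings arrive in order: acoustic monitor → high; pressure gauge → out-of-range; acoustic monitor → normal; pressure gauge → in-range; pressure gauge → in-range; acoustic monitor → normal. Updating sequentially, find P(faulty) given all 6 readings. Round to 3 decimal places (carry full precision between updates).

0.192

After acoustic monitor='high': P(faulty) = 0.65·0.2500 / (0.65·0.2500 + 0.25·0.7500) ≈ 0.4643
After pressure gauge='out-of-range': P(faulty) = 0.45·0.4643 / (0.45·0.4643 + 0.15·0.5357) ≈ 0.7222
After acoustic monitor='normal': P(faulty) = 0.35·0.7222 / (0.35·0.7222 + 0.75·0.2778) ≈ 0.5482
After pressure gauge='in-range': P(faulty) = 0.55·0.5482 / (0.55·0.5482 + 0.85·0.4518) ≈ 0.4398
After pressure gauge='in-range': P(faulty) = 0.55·0.4398 / (0.55·0.4398 + 0.85·0.5602) ≈ 0.3369
After acoustic monitor='normal': P(faulty) = 0.35·0.3369 / (0.35·0.3369 + 0.75·0.6631) ≈ 0.1916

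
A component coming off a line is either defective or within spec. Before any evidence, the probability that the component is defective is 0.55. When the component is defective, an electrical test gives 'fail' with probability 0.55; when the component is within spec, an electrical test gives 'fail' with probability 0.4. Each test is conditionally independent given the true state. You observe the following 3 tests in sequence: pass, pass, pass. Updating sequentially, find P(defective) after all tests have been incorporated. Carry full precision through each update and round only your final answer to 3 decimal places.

After 'pass': P(defective) = 0.45·0.5500 / (0.45·0.5500 + 0.6·0.4500) ≈ 0.4783
After 'pass': P(defective) = 0.45·0.4783 / (0.45·0.4783 + 0.6·0.5217) ≈ 0.4074
After 'pass': P(defective) = 0.45·0.4074 / (0.45·0.4074 + 0.6·0.5926) ≈ 0.3402

0.340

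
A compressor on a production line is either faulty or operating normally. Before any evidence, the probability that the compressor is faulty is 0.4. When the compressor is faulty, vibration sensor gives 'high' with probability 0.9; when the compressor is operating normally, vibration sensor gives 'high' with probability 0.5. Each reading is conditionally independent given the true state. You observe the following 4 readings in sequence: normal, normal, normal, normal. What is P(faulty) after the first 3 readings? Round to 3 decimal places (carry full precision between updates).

0.005

After 'normal': P(faulty) = 0.1·0.4000 / (0.1·0.4000 + 0.5·0.6000) ≈ 0.1176
After 'normal': P(faulty) = 0.1·0.1176 / (0.1·0.1176 + 0.5·0.8824) ≈ 0.0260
After 'normal': P(faulty) = 0.1·0.0260 / (0.1·0.0260 + 0.5·0.9740) ≈ 0.0053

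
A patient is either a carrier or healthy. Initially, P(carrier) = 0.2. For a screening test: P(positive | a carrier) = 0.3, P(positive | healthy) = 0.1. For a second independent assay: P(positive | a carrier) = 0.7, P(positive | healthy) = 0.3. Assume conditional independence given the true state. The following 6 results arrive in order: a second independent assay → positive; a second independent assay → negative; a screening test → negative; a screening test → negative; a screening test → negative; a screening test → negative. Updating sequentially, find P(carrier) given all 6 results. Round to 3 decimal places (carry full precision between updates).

After a second independent assay='positive': P(carrier) = 0.7·0.2000 / (0.7·0.2000 + 0.3·0.8000) ≈ 0.3684
After a second independent assay='negative': P(carrier) = 0.3·0.3684 / (0.3·0.3684 + 0.7·0.6316) ≈ 0.2000
After a screening test='negative': P(carrier) = 0.7·0.2000 / (0.7·0.2000 + 0.9·0.8000) ≈ 0.1628
After a screening test='negative': P(carrier) = 0.7·0.1628 / (0.7·0.1628 + 0.9·0.8372) ≈ 0.1314
After a screening test='negative': P(carrier) = 0.7·0.1314 / (0.7·0.1314 + 0.9·0.8686) ≈ 0.1052
After a screening test='negative': P(carrier) = 0.7·0.1052 / (0.7·0.1052 + 0.9·0.8948) ≈ 0.0838

0.084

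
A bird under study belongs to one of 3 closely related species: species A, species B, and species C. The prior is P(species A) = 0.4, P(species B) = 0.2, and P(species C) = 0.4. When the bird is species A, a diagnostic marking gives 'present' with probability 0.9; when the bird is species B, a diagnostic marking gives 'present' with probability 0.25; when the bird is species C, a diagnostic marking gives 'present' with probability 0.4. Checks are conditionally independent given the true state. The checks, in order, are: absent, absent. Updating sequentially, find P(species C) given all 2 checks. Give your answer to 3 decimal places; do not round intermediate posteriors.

0.553

After 'absent': normaliser = 0.1·0.4000 + 0.75·0.2000 + 0.6·0.4000; P(species A) ≈ 0.0930, P(species B) ≈ 0.3488, P(species C) ≈ 0.5581
After 'absent': normaliser = 0.1·0.0930 + 0.75·0.3488 + 0.6·0.5581; P(species A) ≈ 0.0154, P(species B) ≈ 0.4319, P(species C) ≈ 0.5528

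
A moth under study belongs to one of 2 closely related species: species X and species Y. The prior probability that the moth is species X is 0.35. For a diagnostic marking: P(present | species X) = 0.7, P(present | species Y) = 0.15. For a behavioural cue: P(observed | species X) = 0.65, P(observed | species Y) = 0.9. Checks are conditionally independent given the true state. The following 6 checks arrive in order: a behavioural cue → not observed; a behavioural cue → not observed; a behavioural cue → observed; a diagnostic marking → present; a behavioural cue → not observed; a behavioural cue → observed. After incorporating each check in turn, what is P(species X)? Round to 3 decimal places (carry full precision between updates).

After a behavioural cue='not observed': P(species X) = 0.35·0.3500 / (0.35·0.3500 + 0.1·0.6500) ≈ 0.6533
After a behavioural cue='not observed': P(species X) = 0.35·0.6533 / (0.35·0.6533 + 0.1·0.3467) ≈ 0.8684
After a behavioural cue='observed': P(species X) = 0.65·0.8684 / (0.65·0.8684 + 0.9·0.1316) ≈ 0.8265
After a diagnostic marking='present': P(species X) = 0.7·0.8265 / (0.7·0.8265 + 0.15·0.1735) ≈ 0.9570
After a behavioural cue='not observed': P(species X) = 0.35·0.9570 / (0.35·0.9570 + 0.1·0.0430) ≈ 0.9873
After a behavioural cue='observed': P(species X) = 0.65·0.9873 / (0.65·0.9873 + 0.9·0.0127) ≈ 0.9825

0.983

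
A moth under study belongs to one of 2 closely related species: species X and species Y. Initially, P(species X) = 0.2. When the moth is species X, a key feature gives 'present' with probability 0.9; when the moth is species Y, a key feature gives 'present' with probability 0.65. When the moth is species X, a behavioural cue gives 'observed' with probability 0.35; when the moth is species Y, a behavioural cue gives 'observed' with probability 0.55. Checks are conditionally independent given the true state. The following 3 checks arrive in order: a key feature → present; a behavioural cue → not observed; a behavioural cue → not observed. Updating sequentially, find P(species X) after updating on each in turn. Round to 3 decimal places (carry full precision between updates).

0.419

After a key feature='present': P(species X) = 0.9·0.2000 / (0.9·0.2000 + 0.65·0.8000) ≈ 0.2571
After a behavioural cue='not observed': P(species X) = 0.65·0.2571 / (0.65·0.2571 + 0.45·0.7429) ≈ 0.3333
After a behavioural cue='not observed': P(species X) = 0.65·0.3333 / (0.65·0.3333 + 0.45·0.6667) ≈ 0.4194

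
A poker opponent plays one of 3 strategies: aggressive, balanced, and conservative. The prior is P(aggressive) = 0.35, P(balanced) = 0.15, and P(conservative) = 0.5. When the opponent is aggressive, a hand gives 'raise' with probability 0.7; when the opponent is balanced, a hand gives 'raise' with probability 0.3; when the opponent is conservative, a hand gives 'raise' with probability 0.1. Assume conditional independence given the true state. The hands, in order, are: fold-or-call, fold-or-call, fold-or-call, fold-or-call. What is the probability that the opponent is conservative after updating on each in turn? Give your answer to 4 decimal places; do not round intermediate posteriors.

0.8941

After 'fold-or-call': normaliser = 0.3·0.3500 + 0.7·0.1500 + 0.9·0.5000; P(aggressive) ≈ 0.1591, P(balanced) ≈ 0.1591, P(conservative) ≈ 0.6818
After 'fold-or-call': normaliser = 0.3·0.1591 + 0.7·0.1591 + 0.9·0.6818; P(aggressive) ≈ 0.0618, P(balanced) ≈ 0.1441, P(conservative) ≈ 0.7941
After 'fold-or-call': normaliser = 0.3·0.0618 + 0.7·0.1441 + 0.9·0.7941; P(aggressive) ≈ 0.0222, P(balanced) ≈ 0.1209, P(conservative) ≈ 0.8568
After 'fold-or-call': normaliser = 0.3·0.0222 + 0.7·0.1209 + 0.9·0.8568; P(aggressive) ≈ 0.0077, P(balanced) ≈ 0.0982, P(conservative) ≈ 0.8941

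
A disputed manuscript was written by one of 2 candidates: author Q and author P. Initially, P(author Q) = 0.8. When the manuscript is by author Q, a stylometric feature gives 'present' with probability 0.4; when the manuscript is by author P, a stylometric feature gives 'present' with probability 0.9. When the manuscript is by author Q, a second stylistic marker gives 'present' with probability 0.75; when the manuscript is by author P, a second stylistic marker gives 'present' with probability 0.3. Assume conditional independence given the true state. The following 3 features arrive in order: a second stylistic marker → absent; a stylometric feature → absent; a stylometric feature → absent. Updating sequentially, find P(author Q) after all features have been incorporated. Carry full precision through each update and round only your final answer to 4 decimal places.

After a second stylistic marker='absent': P(author Q) = 0.25·0.8000 / (0.25·0.8000 + 0.7·0.2000) ≈ 0.5882
After a stylometric feature='absent': P(author Q) = 0.6·0.5882 / (0.6·0.5882 + 0.1·0.4118) ≈ 0.8955
After a stylometric feature='absent': P(author Q) = 0.6·0.8955 / (0.6·0.8955 + 0.1·0.1045) ≈ 0.9809

0.9809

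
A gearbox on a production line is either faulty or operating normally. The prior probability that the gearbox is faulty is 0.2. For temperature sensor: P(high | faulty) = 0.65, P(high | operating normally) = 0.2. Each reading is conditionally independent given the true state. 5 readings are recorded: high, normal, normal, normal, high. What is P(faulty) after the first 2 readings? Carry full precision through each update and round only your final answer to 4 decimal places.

0.2622

Apply Bayes' rule sequentially, carrying P(faulty) forward.
After 'high': P(faulty) = 0.65·0.2000 / (0.65·0.2000 + 0.2·0.8000) ≈ 0.4483
After 'normal': P(faulty) = 0.35·0.4483 / (0.35·0.4483 + 0.8·0.5517) ≈ 0.2622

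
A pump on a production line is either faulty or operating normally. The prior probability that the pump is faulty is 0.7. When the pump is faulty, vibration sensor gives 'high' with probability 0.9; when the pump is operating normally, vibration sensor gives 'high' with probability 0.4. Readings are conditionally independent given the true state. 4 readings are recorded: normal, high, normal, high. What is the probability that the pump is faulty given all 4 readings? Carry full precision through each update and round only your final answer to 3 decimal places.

0.247

After 'normal': P(faulty) = 0.1·0.7000 / (0.1·0.7000 + 0.6·0.3000) ≈ 0.2800
After 'high': P(faulty) = 0.9·0.2800 / (0.9·0.2800 + 0.4·0.7200) ≈ 0.4667
After 'normal': P(faulty) = 0.1·0.4667 / (0.1·0.4667 + 0.6·0.5333) ≈ 0.1273
After 'high': P(faulty) = 0.9·0.1273 / (0.9·0.1273 + 0.4·0.8727) ≈ 0.2471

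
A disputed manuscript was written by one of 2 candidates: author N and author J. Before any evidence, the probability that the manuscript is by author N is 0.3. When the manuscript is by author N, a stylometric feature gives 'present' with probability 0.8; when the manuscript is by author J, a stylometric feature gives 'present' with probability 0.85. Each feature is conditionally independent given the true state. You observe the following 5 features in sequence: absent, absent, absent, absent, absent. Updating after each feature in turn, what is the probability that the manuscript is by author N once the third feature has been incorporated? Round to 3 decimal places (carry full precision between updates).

0.504

After 'absent': P(author N) = 0.2·0.3000 / (0.2·0.3000 + 0.15·0.7000) ≈ 0.3636
After 'absent': P(author N) = 0.2·0.3636 / (0.2·0.3636 + 0.15·0.6364) ≈ 0.4324
After 'absent': P(author N) = 0.2·0.4324 / (0.2·0.4324 + 0.15·0.5676) ≈ 0.5039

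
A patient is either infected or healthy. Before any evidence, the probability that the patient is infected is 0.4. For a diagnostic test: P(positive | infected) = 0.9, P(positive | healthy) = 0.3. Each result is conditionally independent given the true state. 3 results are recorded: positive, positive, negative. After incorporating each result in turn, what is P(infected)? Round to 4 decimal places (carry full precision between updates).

After 'positive': P(infected) = 0.9·0.4000 / (0.9·0.4000 + 0.3·0.6000) ≈ 0.6667
After 'positive': P(infected) = 0.9·0.6667 / (0.9·0.6667 + 0.3·0.3333) ≈ 0.8571
After 'negative': P(infected) = 0.1·0.8571 / (0.1·0.8571 + 0.7·0.1429) ≈ 0.4615

0.4615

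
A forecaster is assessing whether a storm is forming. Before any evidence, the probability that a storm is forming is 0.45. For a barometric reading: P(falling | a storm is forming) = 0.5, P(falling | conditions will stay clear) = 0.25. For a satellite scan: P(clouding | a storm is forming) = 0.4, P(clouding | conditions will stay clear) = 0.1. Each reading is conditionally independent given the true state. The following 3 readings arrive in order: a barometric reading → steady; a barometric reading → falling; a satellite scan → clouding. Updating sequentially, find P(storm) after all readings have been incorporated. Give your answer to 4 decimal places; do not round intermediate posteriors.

After a barometric reading='steady': P(storm) = 0.5·0.4500 / (0.5·0.4500 + 0.75·0.5500) ≈ 0.3529
After a barometric reading='falling': P(storm) = 0.5·0.3529 / (0.5·0.3529 + 0.25·0.6471) ≈ 0.5217
After a satellite scan='clouding': P(storm) = 0.4·0.5217 / (0.4·0.5217 + 0.1·0.4783) ≈ 0.8136

0.8136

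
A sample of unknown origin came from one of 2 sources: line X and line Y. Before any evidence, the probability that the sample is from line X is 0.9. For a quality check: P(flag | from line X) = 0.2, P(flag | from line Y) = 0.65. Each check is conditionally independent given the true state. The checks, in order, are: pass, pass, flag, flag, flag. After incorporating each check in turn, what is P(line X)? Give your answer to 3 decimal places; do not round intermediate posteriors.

0.578

After 'pass': P(line X) = 0.8·0.9000 / (0.8·0.9000 + 0.35·0.1000) ≈ 0.9536
After 'pass': P(line X) = 0.8·0.9536 / (0.8·0.9536 + 0.35·0.0464) ≈ 0.9792
After 'flag': P(line X) = 0.2·0.9792 / (0.2·0.9792 + 0.65·0.0208) ≈ 0.9353
After 'flag': P(line X) = 0.2·0.9353 / (0.2·0.9353 + 0.65·0.0647) ≈ 0.8166
After 'flag': P(line X) = 0.2·0.8166 / (0.2·0.8166 + 0.65·0.1834) ≈ 0.5780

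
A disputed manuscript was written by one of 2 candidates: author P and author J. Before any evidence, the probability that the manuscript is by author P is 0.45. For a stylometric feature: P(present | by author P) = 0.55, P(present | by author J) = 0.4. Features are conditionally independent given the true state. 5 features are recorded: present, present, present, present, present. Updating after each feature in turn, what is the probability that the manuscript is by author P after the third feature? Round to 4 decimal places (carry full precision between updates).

0.6802

After 'present': P(author P) = 0.55·0.4500 / (0.55·0.4500 + 0.4·0.5500) ≈ 0.5294
After 'present': P(author P) = 0.55·0.5294 / (0.55·0.5294 + 0.4·0.4706) ≈ 0.6074
After 'present': P(author P) = 0.55·0.6074 / (0.55·0.6074 + 0.4·0.3926) ≈ 0.6802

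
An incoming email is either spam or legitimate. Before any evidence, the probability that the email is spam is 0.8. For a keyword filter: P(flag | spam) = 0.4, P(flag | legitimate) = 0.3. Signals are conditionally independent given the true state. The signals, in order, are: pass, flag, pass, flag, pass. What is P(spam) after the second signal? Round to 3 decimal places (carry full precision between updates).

Each posterior becomes the prior for the next update.
After 'pass': P(spam) = 0.6·0.8000 / (0.6·0.8000 + 0.7·0.2000) ≈ 0.7742
After 'flag': P(spam) = 0.4·0.7742 / (0.4·0.7742 + 0.3·0.2258) ≈ 0.8205

0.821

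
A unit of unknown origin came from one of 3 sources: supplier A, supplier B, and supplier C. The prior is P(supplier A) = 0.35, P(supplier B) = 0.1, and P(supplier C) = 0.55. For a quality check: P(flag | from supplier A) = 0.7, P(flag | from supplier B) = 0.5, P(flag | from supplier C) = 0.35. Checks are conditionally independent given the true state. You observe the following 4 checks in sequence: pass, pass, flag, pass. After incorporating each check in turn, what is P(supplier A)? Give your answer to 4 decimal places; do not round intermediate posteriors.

0.1006

Apply Bayes' rule sequentially, carrying P(supplier A) forward.
After 'pass': normaliser = 0.3·0.3500 + 0.5·0.1000 + 0.65·0.5500; P(supplier A) ≈ 0.2049, P(supplier B) ≈ 0.0976, P(supplier C) ≈ 0.6976
After 'pass': normaliser = 0.3·0.2049 + 0.5·0.0976 + 0.65·0.6976; P(supplier A) ≈ 0.1090, P(supplier B) ≈ 0.0865, P(supplier C) ≈ 0.8044
After 'flag': normaliser = 0.7·0.1090 + 0.5·0.0865 + 0.35·0.8044; P(supplier A) ≈ 0.1903, P(supplier B) ≈ 0.1079, P(supplier C) ≈ 0.7018
After 'pass': normaliser = 0.3·0.1903 + 0.5·0.1079 + 0.65·0.7018; P(supplier A) ≈ 0.1006, P(supplier B) ≈ 0.0951, P(supplier C) ≈ 0.8043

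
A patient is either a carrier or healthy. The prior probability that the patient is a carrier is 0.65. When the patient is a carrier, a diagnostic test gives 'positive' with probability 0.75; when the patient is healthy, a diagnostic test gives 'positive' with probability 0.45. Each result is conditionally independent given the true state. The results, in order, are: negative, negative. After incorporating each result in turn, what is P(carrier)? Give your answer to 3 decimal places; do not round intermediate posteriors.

After 'negative': P(carrier) = 0.25·0.6500 / (0.25·0.6500 + 0.55·0.3500) ≈ 0.4577
After 'negative': P(carrier) = 0.25·0.4577 / (0.25·0.4577 + 0.55·0.5423) ≈ 0.2773

0.277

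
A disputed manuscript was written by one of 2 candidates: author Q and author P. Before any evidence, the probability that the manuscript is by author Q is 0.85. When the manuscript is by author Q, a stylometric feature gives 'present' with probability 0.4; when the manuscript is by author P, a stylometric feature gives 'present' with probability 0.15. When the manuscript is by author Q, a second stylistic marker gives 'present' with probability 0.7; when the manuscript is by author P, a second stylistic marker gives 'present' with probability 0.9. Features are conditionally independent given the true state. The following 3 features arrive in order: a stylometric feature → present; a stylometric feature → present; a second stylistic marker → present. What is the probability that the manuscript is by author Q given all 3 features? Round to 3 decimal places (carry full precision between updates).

After a stylometric feature='present': P(author Q) = 0.4·0.8500 / (0.4·0.8500 + 0.15·0.1500) ≈ 0.9379
After a stylometric feature='present': P(author Q) = 0.4·0.9379 / (0.4·0.9379 + 0.15·0.0621) ≈ 0.9758
After a second stylistic marker='present': P(author Q) = 0.7·0.9758 / (0.7·0.9758 + 0.9·0.0242) ≈ 0.9691

0.969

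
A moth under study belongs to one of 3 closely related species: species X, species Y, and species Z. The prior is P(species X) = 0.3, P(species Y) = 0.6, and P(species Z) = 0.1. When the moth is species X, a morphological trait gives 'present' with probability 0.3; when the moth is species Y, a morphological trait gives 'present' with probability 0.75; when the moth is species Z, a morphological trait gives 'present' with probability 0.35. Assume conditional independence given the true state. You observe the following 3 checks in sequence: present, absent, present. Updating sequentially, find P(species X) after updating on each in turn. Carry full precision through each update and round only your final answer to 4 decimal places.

0.1699

After 'present': normaliser = 0.3·0.3000 + 0.75·0.6000 + 0.35·0.1000; P(species X) ≈ 0.1565, P(species Y) ≈ 0.7826, P(species Z) ≈ 0.0609
After 'absent': normaliser = 0.7·0.1565 + 0.25·0.7826 + 0.65·0.0609; P(species X) ≈ 0.3178, P(species Y) ≈ 0.5675, P(species Z) ≈ 0.1148
After 'present': normaliser = 0.3·0.3178 + 0.75·0.5675 + 0.35·0.1148; P(species X) ≈ 0.1699, P(species Y) ≈ 0.7585, P(species Z) ≈ 0.0716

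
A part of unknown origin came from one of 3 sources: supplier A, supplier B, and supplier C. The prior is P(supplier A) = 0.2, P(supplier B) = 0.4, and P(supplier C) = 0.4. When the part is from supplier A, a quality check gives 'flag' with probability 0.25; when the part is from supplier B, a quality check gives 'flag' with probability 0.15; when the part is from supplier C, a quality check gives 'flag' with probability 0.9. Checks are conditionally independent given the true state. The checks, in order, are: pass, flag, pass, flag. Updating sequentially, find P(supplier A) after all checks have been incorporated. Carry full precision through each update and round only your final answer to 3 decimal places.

0.419

After 'pass': normaliser = 0.75·0.2000 + 0.85·0.4000 + 0.1·0.4000; P(supplier A) ≈ 0.2830, P(supplier B) ≈ 0.6415, P(supplier C) ≈ 0.0755
After 'flag': normaliser = 0.25·0.2830 + 0.15·0.6415 + 0.9·0.0755; P(supplier A) ≈ 0.3012, P(supplier B) ≈ 0.4096, P(supplier C) ≈ 0.2892
After 'pass': normaliser = 0.75·0.3012 + 0.85·0.4096 + 0.1·0.2892; P(supplier A) ≈ 0.3746, P(supplier B) ≈ 0.5774, P(supplier C) ≈ 0.0480
After 'flag': normaliser = 0.25·0.3746 + 0.15·0.5774 + 0.9·0.0480; P(supplier A) ≈ 0.4192, P(supplier B) ≈ 0.3877, P(supplier C) ≈ 0.1932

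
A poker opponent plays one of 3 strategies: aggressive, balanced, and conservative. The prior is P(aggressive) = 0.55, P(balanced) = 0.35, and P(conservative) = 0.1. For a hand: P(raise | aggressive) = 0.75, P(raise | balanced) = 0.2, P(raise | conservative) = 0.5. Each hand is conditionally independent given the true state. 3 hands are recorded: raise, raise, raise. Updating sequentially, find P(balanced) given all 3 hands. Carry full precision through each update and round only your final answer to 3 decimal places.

Apply Bayes' rule sequentially, carrying P(balanced) forward.
After 'raise': normaliser = 0.75·0.5500 + 0.2·0.3500 + 0.5·0.1000; P(aggressive) ≈ 0.7746, P(balanced) ≈ 0.1315, P(conservative) ≈ 0.0939
After 'raise': normaliser = 0.75·0.7746 + 0.2·0.1315 + 0.5·0.0939; P(aggressive) ≈ 0.8881, P(balanced) ≈ 0.0402, P(conservative) ≈ 0.0718
After 'raise': normaliser = 0.75·0.8881 + 0.2·0.0402 + 0.5·0.0718; P(aggressive) ≈ 0.9381, P(balanced) ≈ 0.0113, P(conservative) ≈ 0.0505

0.011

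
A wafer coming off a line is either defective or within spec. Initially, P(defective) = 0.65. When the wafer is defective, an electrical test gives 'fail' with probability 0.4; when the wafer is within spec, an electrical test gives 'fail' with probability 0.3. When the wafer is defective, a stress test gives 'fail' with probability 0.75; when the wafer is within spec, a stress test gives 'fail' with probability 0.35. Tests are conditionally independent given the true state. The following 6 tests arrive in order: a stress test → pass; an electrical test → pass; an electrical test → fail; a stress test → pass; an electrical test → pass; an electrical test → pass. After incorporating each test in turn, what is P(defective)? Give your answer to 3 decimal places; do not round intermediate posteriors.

0.187

After a stress test='pass': P(defective) = 0.25·0.6500 / (0.25·0.6500 + 0.65·0.3500) ≈ 0.4167
After an electrical test='pass': P(defective) = 0.6·0.4167 / (0.6·0.4167 + 0.7·0.5833) ≈ 0.3797
After an electrical test='fail': P(defective) = 0.4·0.3797 / (0.4·0.3797 + 0.3·0.6203) ≈ 0.4494
After a stress test='pass': P(defective) = 0.25·0.4494 / (0.25·0.4494 + 0.65·0.5506) ≈ 0.2389
After an electrical test='pass': P(defective) = 0.6·0.2389 / (0.6·0.2389 + 0.7·0.7611) ≈ 0.2121
After an electrical test='pass': P(defective) = 0.6·0.2121 / (0.6·0.2121 + 0.7·0.7879) ≈ 0.1874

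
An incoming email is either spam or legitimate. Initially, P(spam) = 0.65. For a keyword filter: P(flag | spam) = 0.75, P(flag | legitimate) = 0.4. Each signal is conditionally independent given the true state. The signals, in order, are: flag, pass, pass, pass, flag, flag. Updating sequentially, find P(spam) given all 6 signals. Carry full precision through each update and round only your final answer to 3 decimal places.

After 'flag': P(spam) = 0.75·0.6500 / (0.75·0.6500 + 0.4·0.3500) ≈ 0.7769
After 'pass': P(spam) = 0.25·0.7769 / (0.25·0.7769 + 0.6·0.2231) ≈ 0.5920
After 'pass': P(spam) = 0.25·0.5920 / (0.25·0.5920 + 0.6·0.4080) ≈ 0.3768
After 'pass': P(spam) = 0.25·0.3768 / (0.25·0.3768 + 0.6·0.6232) ≈ 0.2012
After 'flag': P(spam) = 0.75·0.2012 / (0.75·0.2012 + 0.4·0.7988) ≈ 0.3208
After 'flag': P(spam) = 0.75·0.3208 / (0.75·0.3208 + 0.4·0.6792) ≈ 0.4697

0.470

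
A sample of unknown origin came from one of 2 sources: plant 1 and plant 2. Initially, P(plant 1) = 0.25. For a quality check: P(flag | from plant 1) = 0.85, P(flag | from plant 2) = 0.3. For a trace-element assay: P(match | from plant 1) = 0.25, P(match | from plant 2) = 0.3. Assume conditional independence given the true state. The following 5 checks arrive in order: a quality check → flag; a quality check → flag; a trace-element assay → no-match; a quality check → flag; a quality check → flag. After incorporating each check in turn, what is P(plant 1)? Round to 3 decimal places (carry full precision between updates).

0.958

After a quality check='flag': P(plant 1) = 0.85·0.2500 / (0.85·0.2500 + 0.3·0.7500) ≈ 0.4857
After a quality check='flag': P(plant 1) = 0.85·0.4857 / (0.85·0.4857 + 0.3·0.5143) ≈ 0.7280
After a trace-element assay='no-match': P(plant 1) = 0.75·0.7280 / (0.75·0.7280 + 0.7·0.2720) ≈ 0.7414
After a quality check='flag': P(plant 1) = 0.85·0.7414 / (0.85·0.7414 + 0.3·0.2586) ≈ 0.8904
After a quality check='flag': P(plant 1) = 0.85·0.8904 / (0.85·0.8904 + 0.3·0.1096) ≈ 0.9584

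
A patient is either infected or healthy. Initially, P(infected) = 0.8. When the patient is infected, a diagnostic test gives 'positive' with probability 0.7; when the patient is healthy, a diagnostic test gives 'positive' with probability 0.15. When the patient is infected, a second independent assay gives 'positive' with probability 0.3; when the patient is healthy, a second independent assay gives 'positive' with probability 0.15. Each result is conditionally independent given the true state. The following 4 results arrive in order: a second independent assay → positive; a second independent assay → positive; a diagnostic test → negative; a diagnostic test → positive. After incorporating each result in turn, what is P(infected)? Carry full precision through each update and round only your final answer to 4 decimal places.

Each posterior becomes the prior for the next update.
After a second independent assay='positive': P(infected) = 0.3·0.8000 / (0.3·0.8000 + 0.15·0.2000) ≈ 0.8889
After a second independent assay='positive': P(infected) = 0.3·0.8889 / (0.3·0.8889 + 0.15·0.1111) ≈ 0.9412
After a diagnostic test='negative': P(infected) = 0.3·0.9412 / (0.3·0.9412 + 0.85·0.0588) ≈ 0.8496
After a diagnostic test='positive': P(infected) = 0.7·0.8496 / (0.7·0.8496 + 0.15·0.1504) ≈ 0.9634

0.9634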